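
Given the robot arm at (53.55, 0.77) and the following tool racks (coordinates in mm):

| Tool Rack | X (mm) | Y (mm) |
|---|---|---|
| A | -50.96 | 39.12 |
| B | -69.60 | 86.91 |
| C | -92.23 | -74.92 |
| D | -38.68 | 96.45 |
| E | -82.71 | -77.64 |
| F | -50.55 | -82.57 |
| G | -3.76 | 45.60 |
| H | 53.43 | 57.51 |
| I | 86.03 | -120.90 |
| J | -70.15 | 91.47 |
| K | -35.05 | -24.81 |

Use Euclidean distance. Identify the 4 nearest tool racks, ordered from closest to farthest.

Distances from (53.55, 0.77):
A: √((-104.51)² + (38.35)²) = √(10922.3401 + 1470.7225) = 111.32 mm
B: √((-123.15)² + (86.14)²) = √(15165.9225 + 7420.0996) = 150.29 mm
C: √((-145.78)² + (-75.69)²) = √(21251.8084 + 5728.9761) = 164.26 mm
D: √((-92.23)² + (95.68)²) = √(8506.3729 + 9154.6624) = 132.89 mm
E: √((-136.26)² + (-78.41)²) = √(18566.7876 + 6148.1281) = 157.21 mm
F: √((-104.10)² + (-83.34)²) = √(10836.8100 + 6945.5556) = 133.35 mm
G: √((-57.31)² + (44.83)²) = √(3284.4361 + 2009.7289) = 72.76 mm
H: √((-0.12)² + (56.74)²) = √(0.0144 + 3219.4276) = 56.74 mm
I: √((32.48)² + (-121.67)²) = √(1054.9504 + 14803.5889) = 125.93 mm
J: √((-123.70)² + (90.70)²) = √(15301.6900 + 8226.4900) = 153.39 mm
K: √((-88.60)² + (-25.58)²) = √(7849.9600 + 654.3364) = 92.22 mm
Sorted: H (56.74 mm) < G (72.76 mm) < K (92.22 mm) < A (111.32 mm) < I (125.93 mm) < D (132.89 mm) < …

H, G, K, A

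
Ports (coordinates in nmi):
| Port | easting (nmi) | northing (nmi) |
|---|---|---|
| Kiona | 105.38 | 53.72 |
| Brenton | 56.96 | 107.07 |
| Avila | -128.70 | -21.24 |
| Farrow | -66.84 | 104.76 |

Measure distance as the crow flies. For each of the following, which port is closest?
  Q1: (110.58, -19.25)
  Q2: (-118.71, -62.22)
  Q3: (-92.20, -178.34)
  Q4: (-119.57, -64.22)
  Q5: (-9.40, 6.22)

Q1 at (110.58, -19.25):
  Kiona: √((-5.20)² + (72.97)²) = √(27.0400 + 5324.6209) = 73.16 nmi
  Brenton: √((-53.62)² + (126.32)²) = √(2875.1044 + 15956.7424) = 137.23 nmi
  Avila: √((-239.28)² + (-1.99)²) = √(57254.9184 + 3.9601) = 239.29 nmi
  Farrow: √((-177.42)² + (124.01)²) = √(31477.8564 + 15378.4801) = 216.46 nmi
  → nearest: Kiona (73.16 nmi)
Q2 at (-118.71, -62.22):
  Kiona: √((224.09)² + (115.94)²) = √(50216.3281 + 13442.0836) = 252.31 nmi
  Brenton: √((175.67)² + (169.29)²) = √(30859.9489 + 28659.1041) = 243.97 nmi
  Avila: √((-9.99)² + (40.98)²) = √(99.8001 + 1679.3604) = 42.18 nmi
  Farrow: √((51.87)² + (166.98)²) = √(2690.4969 + 27882.3204) = 174.85 nmi
  → nearest: Avila (42.18 nmi)
Q3 at (-92.20, -178.34):
  Kiona: √((197.58)² + (232.06)²) = √(39037.8564 + 53851.8436) = 304.78 nmi
  Brenton: √((149.16)² + (285.41)²) = √(22248.7056 + 81458.8681) = 322.04 nmi
  Avila: √((-36.50)² + (157.10)²) = √(1332.2500 + 24680.4100) = 161.28 nmi
  Farrow: √((25.36)² + (283.10)²) = √(643.1296 + 80145.6100) = 284.23 nmi
  → nearest: Avila (161.28 nmi)
Q4 at (-119.57, -64.22):
  Kiona: √((224.95)² + (117.94)²) = √(50602.5025 + 13909.8436) = 253.99 nmi
  Brenton: √((176.53)² + (171.29)²) = √(31162.8409 + 29340.2641) = 245.97 nmi
  Avila: √((-9.13)² + (42.98)²) = √(83.3569 + 1847.2804) = 43.94 nmi
  Farrow: √((52.73)² + (168.98)²) = √(2780.4529 + 28554.2404) = 177.02 nmi
  → nearest: Avila (43.94 nmi)
Q5 at (-9.40, 6.22):
  Kiona: √((114.78)² + (47.50)²) = √(13174.4484 + 2256.2500) = 124.22 nmi
  Brenton: √((66.36)² + (100.85)²) = √(4403.6496 + 10170.7225) = 120.72 nmi
  Avila: √((-119.30)² + (-27.46)²) = √(14232.4900 + 754.0516) = 122.42 nmi
  Farrow: √((-57.44)² + (98.54)²) = √(3299.3536 + 9710.1316) = 114.06 nmi
  → nearest: Farrow (114.06 nmi)

Q1→Kiona; Q2→Avila; Q3→Avila; Q4→Avila; Q5→Farrow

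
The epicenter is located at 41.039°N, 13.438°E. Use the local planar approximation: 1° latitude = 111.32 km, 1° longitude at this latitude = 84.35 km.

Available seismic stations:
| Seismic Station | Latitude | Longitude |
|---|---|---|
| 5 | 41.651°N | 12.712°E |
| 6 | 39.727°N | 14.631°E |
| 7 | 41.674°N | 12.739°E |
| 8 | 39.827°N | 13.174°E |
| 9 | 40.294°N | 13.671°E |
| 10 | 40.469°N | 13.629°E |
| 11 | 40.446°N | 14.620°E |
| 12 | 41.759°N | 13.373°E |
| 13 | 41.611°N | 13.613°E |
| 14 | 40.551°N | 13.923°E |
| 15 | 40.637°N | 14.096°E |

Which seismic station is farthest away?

6

Distances from 41.039°N, 13.438°E:
5: √((0.612·111.32)² + (-0.726·84.35)²) = √(4641.40258 + 3750.10489) = 91.605 km
6: √((-1.312·111.32)² + (1.193·84.35)²) = √(21331.13997 + 10126.30633) = 177.362 km
7: √((0.635·111.32)² + (-0.699·84.35)²) = √(4996.82162 + 3476.35825) = 92.050 km
8: √((-1.212·111.32)² + (-0.264·84.35)²) = √(18203.36323 + 495.88164) = 136.745 km
9: √((-0.745·111.32)² + (0.233·84.35)²) = √(6877.94884 + 386.26203) = 85.230 km
10: √((-0.570·111.32)² + (0.191·84.35)²) = √(4026.20707 + 259.55949) = 65.466 km
11: √((-0.593·111.32)² + (1.182·84.35)²) = √(4357.68448 + 9940.42898) = 119.575 km
12: √((0.720·111.32)² + (-0.065·84.35)²) = √(6424.08662 + 30.06055) = 80.338 km
13: √((0.572·111.32)² + (0.175·84.35)²) = √(4054.51072 + 217.89450) = 65.364 km
14: √((-0.488·111.32)² + (0.485·84.35)²) = √(2951.11436 + 1673.60765) = 68.005 km
15: √((-0.402·111.32)² + (0.658·84.35)²) = √(2002.61978 + 3080.50531) = 71.296 km
Maximum: 6 at 177.362 km.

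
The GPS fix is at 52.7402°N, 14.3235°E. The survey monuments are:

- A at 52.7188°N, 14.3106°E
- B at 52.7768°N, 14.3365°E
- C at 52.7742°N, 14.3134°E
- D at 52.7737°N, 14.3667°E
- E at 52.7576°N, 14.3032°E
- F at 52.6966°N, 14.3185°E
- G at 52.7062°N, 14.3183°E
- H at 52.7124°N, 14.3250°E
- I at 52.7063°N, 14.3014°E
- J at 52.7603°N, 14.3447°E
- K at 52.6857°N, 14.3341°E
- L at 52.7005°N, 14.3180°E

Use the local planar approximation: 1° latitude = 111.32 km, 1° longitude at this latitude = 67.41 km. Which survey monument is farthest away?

Distances from 52.7402°N, 14.3235°E:
A: 2.5360 km
B: 4.1675 km
C: 3.8456 km
D: 4.7315 km
E: 2.3716 km
F: 4.8652 km
G: 3.8011 km
H: 3.0963 km
I: 4.0572 km
J: 2.6550 km
K: 6.1089 km
L: 4.4349 km
Maximum: K at 6.1089 km.

K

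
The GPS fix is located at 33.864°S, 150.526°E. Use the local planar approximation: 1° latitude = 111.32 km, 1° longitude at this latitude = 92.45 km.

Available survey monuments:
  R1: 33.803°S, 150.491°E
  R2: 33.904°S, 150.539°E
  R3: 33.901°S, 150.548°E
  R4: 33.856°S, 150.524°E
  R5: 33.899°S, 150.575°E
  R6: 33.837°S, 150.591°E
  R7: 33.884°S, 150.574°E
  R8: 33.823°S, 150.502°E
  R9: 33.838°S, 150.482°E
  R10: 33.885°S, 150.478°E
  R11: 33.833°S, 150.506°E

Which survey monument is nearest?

R4

Distances from 33.864°S, 150.526°E:
R1: √((0.061·111.32)² + (-0.035·92.45)²) = √(46.11116 + 10.47008) = 7.522 km
R2: √((-0.040·111.32)² + (0.013·92.45)²) = √(19.82743 + 1.44444) = 4.612 km
R3: √((-0.037·111.32)² + (0.022·92.45)²) = √(16.96484 + 4.13675) = 4.594 km
R4: √((0.008·111.32)² + (-0.002·92.45)²) = √(0.79310 + 0.03419) = 0.910 km
R5: √((-0.035·111.32)² + (0.049·92.45)²) = √(15.18037 + 20.52135) = 5.975 km
R6: √((0.027·111.32)² + (0.065·92.45)²) = √(9.03387 + 36.11109) = 6.719 km
R7: √((-0.020·111.32)² + (0.048·92.45)²) = √(4.95686 + 19.69229) = 4.965 km
R8: √((0.041·111.32)² + (-0.024·92.45)²) = √(20.83119 + 4.92307) = 5.075 km
R9: √((0.026·111.32)² + (-0.044·92.45)²) = √(8.37709 + 16.54700) = 4.992 km
R10: √((-0.021·111.32)² + (-0.048·92.45)²) = √(5.46493 + 19.69229) = 5.016 km
R11: √((0.031·111.32)² + (-0.020·92.45)²) = √(11.90885 + 3.41880) = 3.915 km
Minimum: R4 at 0.910 km.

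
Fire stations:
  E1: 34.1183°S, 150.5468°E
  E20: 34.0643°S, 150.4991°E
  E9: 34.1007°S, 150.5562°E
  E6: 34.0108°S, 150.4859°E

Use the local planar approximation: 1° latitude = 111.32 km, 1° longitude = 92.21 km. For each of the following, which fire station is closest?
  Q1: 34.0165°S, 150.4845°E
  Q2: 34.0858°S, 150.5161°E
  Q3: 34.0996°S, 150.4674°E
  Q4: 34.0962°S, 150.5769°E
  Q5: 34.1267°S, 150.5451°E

Q1 at 34.0165°S, 150.4845°E:
  E1: 12.7053 km
  E20: 5.4888 km
  E9: 11.4703 km
  E6: 0.6475 km
  → nearest: E6 (0.6475 km)
Q2 at 34.0858°S, 150.5161°E:
  E1: 4.5938 km
  E20: 2.8610 km
  E9: 4.0526 km
  E6: 8.8012 km
  → nearest: E20 (2.8610 km)
Q3 at 34.0996°S, 150.4674°E:
  E1: 7.6117 km
  E20: 4.8975 km
  E9: 8.1892 km
  E6: 10.0313 km
  → nearest: E20 (4.8975 km)
Q4 at 34.0962°S, 150.5769°E:
  E1: 3.7089 km
  E20: 8.0047 km
  E9: 1.9734 km
  E6: 12.6802 km
  → nearest: E9 (1.9734 km)
Q5 at 34.1267°S, 150.5451°E:
  E1: 0.9481 km
  E20: 8.1390 km
  E9: 3.0700 km
  E6: 14.0093 km
  → nearest: E1 (0.9481 km)

Q1→E6; Q2→E20; Q3→E20; Q4→E9; Q5→E1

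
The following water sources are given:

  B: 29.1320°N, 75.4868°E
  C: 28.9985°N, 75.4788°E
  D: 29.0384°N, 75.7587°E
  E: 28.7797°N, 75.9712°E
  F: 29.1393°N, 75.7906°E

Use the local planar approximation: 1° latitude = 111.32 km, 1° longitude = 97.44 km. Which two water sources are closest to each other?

D and F

Pairwise distances:
D–F: 11.6543 km
B–C: 14.8817 km
C–D: 27.6328 km
B–D: 28.4692 km
B–F: 29.6134 km
C–F: 34.1866 km
D–E: 35.4696 km
E–F: 43.7279 km
C–E: 53.8078 km
B–E: 61.3668 km
Closest pair: D–F at 11.6543 km.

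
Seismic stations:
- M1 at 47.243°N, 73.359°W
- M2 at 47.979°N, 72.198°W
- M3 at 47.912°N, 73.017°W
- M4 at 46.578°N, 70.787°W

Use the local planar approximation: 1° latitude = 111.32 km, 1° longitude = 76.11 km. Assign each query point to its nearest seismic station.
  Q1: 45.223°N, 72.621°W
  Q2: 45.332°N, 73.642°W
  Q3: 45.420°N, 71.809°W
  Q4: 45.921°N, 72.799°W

Q1→M4; Q2→M1; Q3→M4; Q4→M1

Q1 at 45.223°N, 72.621°W:
  M1: 231.775 km
  M2: 308.482 km
  M3: 300.853 km
  M4: 205.515 km
  → nearest: M4 (205.515 km)
Q2 at 45.332°N, 73.642°W:
  M1: 213.820 km
  M2: 314.492 km
  M3: 291.118 km
  M4: 257.790 km
  → nearest: M1 (213.820 km)
Q3 at 45.420°N, 71.809°W:
  M1: 234.734 km
  M2: 286.402 km
  M3: 292.248 km
  M4: 150.558 km
  → nearest: M4 (150.558 km)
Q4 at 45.921°N, 72.799°W:
  M1: 153.213 km
  M2: 233.618 km
  M3: 222.258 km
  M4: 169.702 km
  → nearest: M1 (153.213 km)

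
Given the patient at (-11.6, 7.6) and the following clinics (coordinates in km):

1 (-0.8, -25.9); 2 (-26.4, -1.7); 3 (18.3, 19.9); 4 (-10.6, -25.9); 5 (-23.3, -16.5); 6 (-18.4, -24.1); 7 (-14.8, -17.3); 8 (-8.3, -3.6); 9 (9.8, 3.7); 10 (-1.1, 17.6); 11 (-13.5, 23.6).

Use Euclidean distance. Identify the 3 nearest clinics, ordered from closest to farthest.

Distances from (-11.6, 7.6):
1: √((10.8)² + (-33.5)²) = √(116.640 + 1122.250) = 35.2 km
2: √((-14.8)² + (-9.3)²) = √(219.040 + 86.490) = 17.5 km
3: √((29.9)² + (12.3)²) = √(894.010 + 151.290) = 32.3 km
4: √((1.0)² + (-33.5)²) = √(1.000 + 1122.250) = 33.5 km
5: √((-11.7)² + (-24.1)²) = √(136.890 + 580.810) = 26.8 km
6: √((-6.8)² + (-31.7)²) = √(46.240 + 1004.890) = 32.4 km
7: √((-3.2)² + (-24.9)²) = √(10.240 + 620.010) = 25.1 km
8: √((3.3)² + (-11.2)²) = √(10.890 + 125.440) = 11.7 km
9: √((21.4)² + (-3.9)²) = √(457.960 + 15.210) = 21.8 km
10: √((10.5)² + (10.0)²) = √(110.250 + 100.000) = 14.5 km
11: √((-1.9)² + (16.0)²) = √(3.610 + 256.000) = 16.1 km
Sorted: 8 (11.7 km) < 10 (14.5 km) < 11 (16.1 km) < 2 (17.5 km) < 9 (21.8 km) < …

8, 10, 11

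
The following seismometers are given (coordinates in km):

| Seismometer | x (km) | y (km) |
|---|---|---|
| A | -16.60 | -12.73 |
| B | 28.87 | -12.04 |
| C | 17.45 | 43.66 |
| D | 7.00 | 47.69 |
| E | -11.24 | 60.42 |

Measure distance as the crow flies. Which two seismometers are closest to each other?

C and D

Pairwise distances:
A–B: 45.48 km
A–C: 65.87 km
A–D: 64.87 km
A–E: 73.35 km
B–C: 56.86 km
B–D: 63.61 km
B–E: 82.82 km
C–D: 11.20 km
C–E: 33.23 km
D–E: 22.24 km
Closest pair: C–D at 11.20 km.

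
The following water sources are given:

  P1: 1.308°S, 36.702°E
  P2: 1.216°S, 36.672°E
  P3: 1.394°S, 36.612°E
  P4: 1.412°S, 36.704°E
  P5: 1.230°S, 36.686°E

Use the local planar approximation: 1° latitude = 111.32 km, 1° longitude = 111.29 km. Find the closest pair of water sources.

P2 and P5

Pairwise distances:
P1–P2: 10.772 km
P1–P3: 13.855 km
P1–P4: 11.579 km
P1–P5: 8.864 km
P2–P3: 20.910 km
P2–P4: 22.107 km
P2–P5: 2.204 km
P3–P4: 10.433 km
P3–P5: 20.028 km
P4–P5: 20.359 km
Closest pair: P2–P5 at 2.204 km.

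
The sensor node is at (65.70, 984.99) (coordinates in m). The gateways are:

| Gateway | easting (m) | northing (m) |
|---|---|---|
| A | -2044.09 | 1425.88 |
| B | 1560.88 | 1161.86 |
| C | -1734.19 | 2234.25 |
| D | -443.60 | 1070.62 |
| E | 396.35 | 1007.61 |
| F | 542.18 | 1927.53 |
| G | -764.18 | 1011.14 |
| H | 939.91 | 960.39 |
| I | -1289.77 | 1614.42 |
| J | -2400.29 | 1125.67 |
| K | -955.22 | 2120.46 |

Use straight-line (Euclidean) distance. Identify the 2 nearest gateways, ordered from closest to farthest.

Distances from (65.70, 984.99):
A: 2155.36 m
B: 1505.60 m
C: 2190.95 m
D: 516.45 m
E: 331.42 m
F: 1056.13 m
G: 830.29 m
H: 874.56 m
I: 1494.48 m
J: 2470.00 m
K: 1526.95 m
Sorted: E (331.42 m) < D (516.45 m) < G (830.29 m) < H (874.56 m) < …

E, D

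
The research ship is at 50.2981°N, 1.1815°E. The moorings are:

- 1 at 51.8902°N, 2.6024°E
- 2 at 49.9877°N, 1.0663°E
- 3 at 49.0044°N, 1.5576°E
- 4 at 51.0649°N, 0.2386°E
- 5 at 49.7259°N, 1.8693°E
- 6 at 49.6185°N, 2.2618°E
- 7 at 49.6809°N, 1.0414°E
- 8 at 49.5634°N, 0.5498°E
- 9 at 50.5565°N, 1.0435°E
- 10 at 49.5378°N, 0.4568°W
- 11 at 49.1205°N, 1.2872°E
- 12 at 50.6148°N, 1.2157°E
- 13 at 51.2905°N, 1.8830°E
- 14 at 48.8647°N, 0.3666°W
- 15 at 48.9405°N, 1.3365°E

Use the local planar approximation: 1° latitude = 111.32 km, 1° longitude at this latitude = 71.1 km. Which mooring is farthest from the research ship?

1

Distances from 50.2981°N, 1.1815°E:
1: √((1.5921·111.32)² + (1.4209·71.1)²) = √(31411.384578 + 10206.250655) = 204.0040 km
2: √((-0.3104·111.32)² + (-0.1152·71.1)²) = √(1193.960119 + 67.087894) = 35.5112 km
3: √((-1.2937·111.32)² + (0.3761·71.1)²) = √(20740.229208 + 715.065571) = 146.4763 km
4: √((0.7668·111.32)² + (-0.9429·71.1)²) = √(7286.359647 + 4494.387075) = 108.5391 km
5: √((-0.5722·111.32)² + (0.6878·71.1)²) = √(4057.346537 + 2391.462331) = 80.3045 km
6: √((-0.6796·111.32)² + (1.0803·71.1)²) = √(5723.387303 + 5899.673175) = 107.8103 km
7: √((-0.6172·111.32)² + (-0.1401·71.1)²) = √(4720.611175 + 99.223712) = 69.4250 km
8: √((-0.7347·111.32)² + (-0.6317·71.1)²) = √(6689.081309 + 2017.255718) = 93.3078 km
9: √((0.2584·111.32)² + (-0.1380·71.1)²) = √(827.430288 + 96.271419) = 30.3925 km
10: √((-0.7603·111.32)² + (-1.6383·71.1)²) = √(7163.353382 + 13568.319575) = 143.9850 km
11: √((-1.1776·111.32)² + (0.1057·71.1)²) = √(17184.701362 + 56.479283) = 131.3057 km
12: √((0.3167·111.32)² + (0.0342·71.1)²) = √(1242.918127 + 5.912776) = 35.3388 km
13: √((0.9924·111.32)² + (0.7015·71.1)²) = √(12204.497606 + 2487.680215) = 121.2113 km
14: √((-1.4334·111.32)² + (-1.5481·71.1)²) = √(25461.336440 + 12115.385087) = 193.8472 km
15: √((-1.3576·111.32)² + (0.1550·71.1)²) = √(22839.682056 + 121.451420) = 151.5293 km
Maximum: 1 at 204.0040 km.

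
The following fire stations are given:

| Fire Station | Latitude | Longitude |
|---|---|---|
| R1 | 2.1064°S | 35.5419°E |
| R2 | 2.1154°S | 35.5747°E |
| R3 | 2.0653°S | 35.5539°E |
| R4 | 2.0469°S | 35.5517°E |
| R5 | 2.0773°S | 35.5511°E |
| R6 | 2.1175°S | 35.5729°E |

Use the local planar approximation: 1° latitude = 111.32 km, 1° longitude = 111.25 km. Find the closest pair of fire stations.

Pairwise distances:
R2–R6: √((-0.0021·111.32)² + (-0.0018·111.25)²) = √(0.054649 + 0.040100) = 0.3078 km
R3–R5: √((-0.0120·111.32)² + (-0.0028·111.25)²) = √(1.784469 + 0.097032) = 1.3717 km
R3–R4: √((0.0184·111.32)² + (-0.0022·111.25)²) = √(4.195484 + 0.059903) = 2.0629 km
R4–R5: √((-0.0304·111.32)² + (-0.0006·111.25)²) = √(11.452322 + 0.004456) = 3.3848 km
R1–R5: √((0.0291·111.32)² + (0.0092·111.25)²) = √(10.493790 + 1.047552) = 3.3973 km
R1–R6: √((-0.0111·111.32)² + (0.0310·111.25)²) = √(1.526836 + 11.893877) = 3.6634 km
R1–R2: √((-0.0090·111.32)² + (0.0328·111.25)²) = √(1.003764 + 13.315201) = 3.7840 km
R1–R3: √((0.0411·111.32)² + (0.0120·111.25)²) = √(20.932931 + 1.782225) = 4.7660 km
R2–R5: √((0.0381·111.32)² + (-0.0236·111.25)²) = √(17.988558 + 6.893250) = 4.9882 km
R5–R6: √((-0.0402·111.32)² + (0.0218·111.25)²) = √(20.026198 + 5.881838) = 5.0900 km
R2–R3: √((0.0501·111.32)² + (-0.0208·111.25)²) = √(31.104401 + 5.354596) = 6.0381 km
R3–R6: √((-0.0522·111.32)² + (0.0190·111.25)²) = √(33.766605 + 4.467939) = 6.1834 km
R1–R4: √((0.0595·111.32)² + (0.0098·111.25)²) = √(43.871282 + 1.188645) = 6.7127 km
R2–R4: √((0.0685·111.32)² + (-0.0230·111.25)²) = √(58.147030 + 6.547202) = 8.0433 km
R4–R6: √((-0.0706·111.32)² + (0.0212·111.25)²) = √(61.766899 + 5.562522) = 8.2055 km
Closest pair: R2–R6 at 0.3078 km.

R2 and R6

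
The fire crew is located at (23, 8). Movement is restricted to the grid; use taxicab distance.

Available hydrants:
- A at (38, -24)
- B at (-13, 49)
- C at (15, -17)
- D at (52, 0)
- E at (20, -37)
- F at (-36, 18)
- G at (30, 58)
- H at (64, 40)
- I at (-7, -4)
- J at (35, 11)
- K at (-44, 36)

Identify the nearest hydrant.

J

Distances from (23, 8):
A: 47
B: 77
C: 33
D: 37
E: 48
F: 69
G: 57
H: 73
I: 42
J: 15
K: 95
Minimum: J at 15.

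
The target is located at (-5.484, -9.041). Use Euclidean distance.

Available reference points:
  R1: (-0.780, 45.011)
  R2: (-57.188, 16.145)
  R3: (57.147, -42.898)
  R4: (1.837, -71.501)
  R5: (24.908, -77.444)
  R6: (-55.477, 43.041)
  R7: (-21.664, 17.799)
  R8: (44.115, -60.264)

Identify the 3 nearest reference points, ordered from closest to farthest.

R7, R1, R2

Distances from (-5.484, -9.041):
R1: √((4.704)² + (54.052)²) = √(22.12762 + 2921.61870) = 54.256
R2: √((-51.704)² + (25.186)²) = √(2673.30362 + 634.33460) = 57.512
R3: √((62.631)² + (-33.857)²) = √(3922.64216 + 1146.29645) = 71.196
R4: √((7.321)² + (-62.460)²) = √(53.59704 + 3901.25160) = 62.888
R5: √((30.392)² + (-68.403)²) = √(923.67366 + 4678.97041) = 74.851
R6: √((-49.993)² + (52.082)²) = √(2499.30005 + 2712.53472) = 72.193
R7: √((-16.180)² + (26.840)²) = √(261.79240 + 720.38560) = 31.340
R8: √((49.599)² + (-51.223)²) = √(2460.06080 + 2623.79573) = 71.301
Sorted: R7 (31.340) < R1 (54.256) < R2 (57.512) < R4 (62.888) < R3 (71.196) < …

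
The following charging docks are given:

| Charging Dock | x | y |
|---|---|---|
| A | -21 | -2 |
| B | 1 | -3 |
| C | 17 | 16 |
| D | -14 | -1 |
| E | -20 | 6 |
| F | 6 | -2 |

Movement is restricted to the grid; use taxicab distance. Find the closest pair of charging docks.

B and F

Pairwise distances:
B–F: 6
A–D: 8
A–E: 9
D–E: 13
B–D: 17
D–F: 21
A–B: 23
A–F: 27
C–F: 29
B–E: 30
E–F: 34
B–C: 35
C–E: 47
C–D: 48
A–C: 56
Closest pair: B–F at 6.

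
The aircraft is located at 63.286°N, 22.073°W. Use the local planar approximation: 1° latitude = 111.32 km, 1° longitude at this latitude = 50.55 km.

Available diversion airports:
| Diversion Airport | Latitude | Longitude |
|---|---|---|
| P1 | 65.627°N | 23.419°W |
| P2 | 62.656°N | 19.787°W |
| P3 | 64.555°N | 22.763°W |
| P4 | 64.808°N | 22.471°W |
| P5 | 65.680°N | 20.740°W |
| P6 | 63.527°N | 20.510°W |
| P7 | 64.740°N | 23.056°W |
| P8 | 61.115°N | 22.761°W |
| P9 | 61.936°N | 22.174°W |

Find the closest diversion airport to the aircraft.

Distances from 63.286°N, 22.073°W:
P1: √((2.341·111.32)² + (-1.346·50.55)²) = √(67912.42254 + 4629.48242) = 269.336 km
P2: √((-0.630·111.32)² + (2.286·50.55)²) = √(4918.44132 + 13353.48958) = 135.174 km
P3: √((1.269·111.32)² + (-0.690·50.55)²) = √(19955.82283 + 1216.57952) = 145.507 km
P4: √((1.522·111.32)² + (-0.398·50.55)²) = √(28706.19960 + 404.77014) = 170.619 km
P5: √((2.394·111.32)² + (1.333·50.55)²) = √(71022.29264 + 4540.48890) = 274.887 km
P6: √((0.241·111.32)² + (1.563·50.55)²) = √(719.74802 + 6242.52479) = 83.440 km
P7: √((1.454·111.32)² + (-0.983·50.55)²) = √(26198.42652 + 2469.16070) = 169.315 km
P8: √((-2.171·111.32)² + (-0.688·50.55)²) = √(58407.15364 + 1209.53711) = 244.165 km
P9: √((-1.350·111.32)² + (-0.101·50.55)²) = √(22584.67952 + 26.06664) = 150.369 km
Minimum: P6 at 83.440 km.

P6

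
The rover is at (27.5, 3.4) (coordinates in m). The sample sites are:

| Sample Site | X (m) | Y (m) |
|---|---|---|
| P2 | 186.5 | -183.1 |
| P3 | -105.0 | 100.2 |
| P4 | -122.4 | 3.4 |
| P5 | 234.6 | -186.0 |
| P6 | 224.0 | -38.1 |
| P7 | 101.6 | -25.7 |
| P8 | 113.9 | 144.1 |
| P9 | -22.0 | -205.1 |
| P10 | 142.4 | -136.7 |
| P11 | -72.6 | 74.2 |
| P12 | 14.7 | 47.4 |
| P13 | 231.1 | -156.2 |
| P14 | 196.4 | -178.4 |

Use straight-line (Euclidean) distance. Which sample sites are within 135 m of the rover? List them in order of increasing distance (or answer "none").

Distances from (27.5, 3.4):
P2: 245.1 m
P3: 164.1 m
P4: 149.9 m
P5: 280.6 m
P6: 200.8 m
P7: 79.6 m
P8: 165.1 m
P9: 214.3 m
P10: 181.2 m
P11: 122.6 m
P12: 45.8 m
P13: 258.7 m
P14: 248.2 m
Threshold 135 m: P12 (45.8 m), P7 (79.6 m), P11 (122.6 m) are within range.

P12, P7, P11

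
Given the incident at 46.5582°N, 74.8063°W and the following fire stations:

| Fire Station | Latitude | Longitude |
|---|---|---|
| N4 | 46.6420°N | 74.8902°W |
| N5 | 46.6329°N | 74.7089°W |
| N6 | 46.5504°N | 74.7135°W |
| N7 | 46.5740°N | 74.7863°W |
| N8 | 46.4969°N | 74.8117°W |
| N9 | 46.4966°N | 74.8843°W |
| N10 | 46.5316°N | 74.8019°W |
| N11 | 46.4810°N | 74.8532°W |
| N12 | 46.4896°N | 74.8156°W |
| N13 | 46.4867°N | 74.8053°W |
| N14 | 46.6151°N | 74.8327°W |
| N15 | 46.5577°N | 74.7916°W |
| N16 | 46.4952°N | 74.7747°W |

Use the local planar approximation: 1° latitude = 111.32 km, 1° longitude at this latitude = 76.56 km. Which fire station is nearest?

N15

Distances from 46.5582°N, 74.8063°W:
N4: √((0.0838·111.32)² + (-0.0839·76.56)²) = √(87.023076 + 41.259862) = 11.3262 km
N5: √((0.0747·111.32)² + (0.0974·76.56)²) = √(69.149270 + 55.606014) = 11.1694 km
N6: √((-0.0078·111.32)² + (0.0928·76.56)²) = √(0.753938 + 50.477728) = 7.1576 km
N7: √((0.0158·111.32)² + (0.0200·76.56)²) = √(3.093574 + 2.344573) = 2.3320 km
N8: √((-0.0613·111.32)² + (-0.0054·76.56)²) = √(46.565830 + 0.170919) = 6.8364 km
N9: √((-0.0616·111.32)² + (-0.0780·76.56)²) = √(47.022728 + 35.660962) = 9.0931 km
N10: √((-0.0266·111.32)² + (0.0044·76.56)²) = √(8.768184 + 0.113477) = 2.9802 km
N11: √((-0.0772·111.32)² + (-0.0469·76.56)²) = √(73.855186 + 12.892868) = 9.3139 km
N12: √((-0.0686·111.32)² + (-0.0093·76.56)²) = √(58.316926 + 0.506955) = 7.6697 km
N13: √((-0.0715·111.32)² + (0.0010·76.56)²) = √(63.351730 + 0.005861) = 7.9597 km
N14: √((0.0569·111.32)² + (-0.0264·76.56)²) = √(40.120924 + 4.085185) = 6.6488 km
N15: √((-0.0005·111.32)² + (0.0147·76.56)²) = √(0.003098 + 1.266597) = 1.1268 km
N16: √((-0.0630·111.32)² + (0.0316·76.56)²) = √(49.184413 + 5.852993) = 7.4187 km
Minimum: N15 at 1.1268 km.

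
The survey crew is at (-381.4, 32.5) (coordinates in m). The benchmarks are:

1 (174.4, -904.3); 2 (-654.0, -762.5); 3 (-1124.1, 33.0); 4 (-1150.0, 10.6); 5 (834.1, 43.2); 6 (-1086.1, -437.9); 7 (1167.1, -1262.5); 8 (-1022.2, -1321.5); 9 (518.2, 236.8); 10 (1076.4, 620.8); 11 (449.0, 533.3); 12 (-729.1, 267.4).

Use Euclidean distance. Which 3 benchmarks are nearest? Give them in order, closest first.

12, 3, 4

Distances from (-381.4, 32.5):
1: √((555.8)² + (-936.8)²) = √(308913.640 + 877594.240) = 1089.3 m
2: √((-272.6)² + (-795.0)²) = √(74310.760 + 632025.000) = 840.4 m
3: √((-742.7)² + (0.5)²) = √(551603.290 + 0.250) = 742.7 m
4: √((-768.6)² + (-21.9)²) = √(590745.960 + 479.610) = 768.9 m
5: √((1215.5)² + (10.7)²) = √(1477440.250 + 114.490) = 1215.5 m
6: √((-704.7)² + (-470.4)²) = √(496602.090 + 221276.160) = 847.3 m
7: √((1548.5)² + (-1295.0)²) = √(2397852.250 + 1677025.000) = 2018.6 m
8: √((-640.8)² + (-1354.0)²) = √(410624.640 + 1833316.000) = 1498.0 m
9: √((899.6)² + (204.3)²) = √(809280.160 + 41738.490) = 922.5 m
10: √((1457.8)² + (588.3)²) = √(2125180.840 + 346096.890) = 1572.0 m
11: √((830.4)² + (500.8)²) = √(689564.160 + 250800.640) = 969.7 m
12: √((-347.7)² + (234.9)²) = √(120895.290 + 55178.010) = 419.6 m
Sorted: 12 (419.6 m) < 3 (742.7 m) < 4 (768.9 m) < 2 (840.4 m) < 6 (847.3 m) < …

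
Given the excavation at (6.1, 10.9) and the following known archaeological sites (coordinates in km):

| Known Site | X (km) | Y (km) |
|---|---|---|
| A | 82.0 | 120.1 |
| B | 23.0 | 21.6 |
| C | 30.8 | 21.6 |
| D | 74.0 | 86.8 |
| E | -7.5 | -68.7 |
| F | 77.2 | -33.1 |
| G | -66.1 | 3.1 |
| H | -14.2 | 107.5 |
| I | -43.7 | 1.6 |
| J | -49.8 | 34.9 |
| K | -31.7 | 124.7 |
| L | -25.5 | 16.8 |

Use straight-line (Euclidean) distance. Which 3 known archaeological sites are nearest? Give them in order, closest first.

B, C, L

Distances from (6.1, 10.9):
A: √((75.9)² + (109.2)²) = √(5760.810 + 11924.640) = 133.0 km
B: √((16.9)² + (10.7)²) = √(285.610 + 114.490) = 20.0 km
C: √((24.7)² + (10.7)²) = √(610.090 + 114.490) = 26.9 km
D: √((67.9)² + (75.9)²) = √(4610.410 + 5760.810) = 101.8 km
E: √((-13.6)² + (-79.6)²) = √(184.960 + 6336.160) = 80.8 km
F: √((71.1)² + (-44.0)²) = √(5055.210 + 1936.000) = 83.6 km
G: √((-72.2)² + (-7.8)²) = √(5212.840 + 60.840) = 72.6 km
H: √((-20.3)² + (96.6)²) = √(412.090 + 9331.560) = 98.7 km
I: √((-49.8)² + (-9.3)²) = √(2480.040 + 86.490) = 50.7 km
J: √((-55.9)² + (24.0)²) = √(3124.810 + 576.000) = 60.8 km
K: √((-37.8)² + (113.8)²) = √(1428.840 + 12950.440) = 119.9 km
L: √((-31.6)² + (5.9)²) = √(998.560 + 34.810) = 32.1 km
Sorted: B (20.0 km) < C (26.9 km) < L (32.1 km) < I (50.7 km) < J (60.8 km) < …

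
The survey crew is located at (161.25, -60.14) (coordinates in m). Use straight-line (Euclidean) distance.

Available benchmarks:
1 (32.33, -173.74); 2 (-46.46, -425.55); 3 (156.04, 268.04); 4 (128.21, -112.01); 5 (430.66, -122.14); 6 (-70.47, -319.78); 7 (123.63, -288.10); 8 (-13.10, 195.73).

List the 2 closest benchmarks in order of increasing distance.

4, 1

Distances from (161.25, -60.14):
1: 171.83 m
2: 420.32 m
3: 328.22 m
4: 61.50 m
5: 276.45 m
6: 348.00 m
7: 231.04 m
8: 309.62 m
Sorted: 4 (61.50 m) < 1 (171.83 m) < 7 (231.04 m) < 5 (276.45 m) < …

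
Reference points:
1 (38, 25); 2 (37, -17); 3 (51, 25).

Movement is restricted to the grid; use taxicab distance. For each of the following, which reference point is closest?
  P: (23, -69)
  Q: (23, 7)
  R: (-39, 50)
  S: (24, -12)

P at (23, -69):
  1: 109
  2: 66
  3: 122
  → nearest: 2 (66)
Q at (23, 7):
  1: 33
  2: 38
  3: 46
  → nearest: 1 (33)
R at (-39, 50):
  1: 102
  2: 143
  3: 115
  → nearest: 1 (102)
S at (24, -12):
  1: 51
  2: 18
  3: 64
  → nearest: 2 (18)

P→2; Q→1; R→1; S→2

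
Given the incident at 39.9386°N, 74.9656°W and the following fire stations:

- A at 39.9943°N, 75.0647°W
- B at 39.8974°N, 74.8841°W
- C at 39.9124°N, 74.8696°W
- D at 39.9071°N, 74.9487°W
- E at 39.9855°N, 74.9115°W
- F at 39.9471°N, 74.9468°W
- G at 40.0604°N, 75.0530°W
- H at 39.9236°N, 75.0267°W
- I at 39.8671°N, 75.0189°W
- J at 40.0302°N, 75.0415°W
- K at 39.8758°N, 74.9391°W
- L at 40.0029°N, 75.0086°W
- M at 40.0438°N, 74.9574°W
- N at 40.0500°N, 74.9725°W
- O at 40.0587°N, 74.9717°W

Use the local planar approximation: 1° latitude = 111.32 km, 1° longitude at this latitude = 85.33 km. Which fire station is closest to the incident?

F

Distances from 39.9386°N, 74.9656°W:
A: √((0.0557·111.32)² + (-0.0991·85.33)²) = √(38.446498 + 71.507369) = 10.4859 km
B: √((-0.0412·111.32)² + (0.0815·85.33)²) = √(21.034918 + 48.363610) = 8.3306 km
C: √((-0.0262·111.32)² + (0.0960·85.33)²) = √(8.506462 + 67.103621) = 8.6954 km
D: √((-0.0315·111.32)² + (0.0169·85.33)²) = √(12.296103 + 2.079586) = 3.7915 km
E: √((0.0469·111.32)² + (0.0541·85.33)²) = √(27.257880 + 21.310715) = 6.9691 km
F: √((0.0085·111.32)² + (0.0188·85.33)²) = √(0.895332 + 2.573470) = 1.8625 km
G: √((0.1218·111.32)² + (-0.0874·85.33)²) = √(183.840407 + 55.619407) = 15.4745 km
H: √((-0.0150·111.32)² + (-0.0611·85.33)²) = √(2.788232 + 27.182282) = 5.4745 km
I: √((-0.0715·111.32)² + (-0.0533·85.33)²) = √(63.351730 + 20.685114) = 9.1672 km
J: √((0.0916·111.32)² + (-0.0759·85.33)²) = √(103.977014 + 41.945661) = 12.0798 km
K: √((-0.0628·111.32)² + (0.0265·85.33)²) = √(48.872627 + 5.113229) = 7.3475 km
L: √((0.0643·111.32)² + (-0.0430·85.33)²) = √(51.235189 + 13.462955) = 8.0435 km
M: √((0.1052·111.32)² + (0.0082·85.33)²) = √(137.144336 + 0.489588) = 11.7317 km
N: √((0.1114·111.32)² + (-0.0069·85.33)²) = √(153.785991 + 0.346658) = 12.4150 km
O: √((0.1201·111.32)² + (-0.0061·85.33)²) = √(178.744386 + 0.270934) = 13.3797 km
Minimum: F at 1.8625 km.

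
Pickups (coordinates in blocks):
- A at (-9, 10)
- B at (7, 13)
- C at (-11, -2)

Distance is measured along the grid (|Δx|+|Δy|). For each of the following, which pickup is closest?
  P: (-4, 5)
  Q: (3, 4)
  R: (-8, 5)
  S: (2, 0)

P→A; Q→B; R→A; S→C

P at (-4, 5):
  A: |-5| + |5| = 5 + 5 = 10 blocks
  B: |11| + |8| = 11 + 8 = 19 blocks
  C: |-7| + |-7| = 7 + 7 = 14 blocks
  → nearest: A (10 blocks)
Q at (3, 4):
  A: |-12| + |6| = 12 + 6 = 18 blocks
  B: |4| + |9| = 4 + 9 = 13 blocks
  C: |-14| + |-6| = 14 + 6 = 20 blocks
  → nearest: B (13 blocks)
R at (-8, 5):
  A: |-1| + |5| = 1 + 5 = 6 blocks
  B: |15| + |8| = 15 + 8 = 23 blocks
  C: |-3| + |-7| = 3 + 7 = 10 blocks
  → nearest: A (6 blocks)
S at (2, 0):
  A: |-11| + |10| = 11 + 10 = 21 blocks
  B: |5| + |13| = 5 + 13 = 18 blocks
  C: |-13| + |-2| = 13 + 2 = 15 blocks
  → nearest: C (15 blocks)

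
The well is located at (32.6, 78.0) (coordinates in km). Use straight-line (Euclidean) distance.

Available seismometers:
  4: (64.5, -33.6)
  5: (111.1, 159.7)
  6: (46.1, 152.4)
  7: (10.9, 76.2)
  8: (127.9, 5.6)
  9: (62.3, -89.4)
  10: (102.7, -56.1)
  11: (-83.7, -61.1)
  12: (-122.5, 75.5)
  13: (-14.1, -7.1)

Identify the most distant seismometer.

11

Distances from (32.6, 78.0):
4: 116.1 km
5: 113.3 km
6: 75.6 km
7: 21.8 km
8: 119.7 km
9: 170.0 km
10: 151.3 km
11: 181.3 km
12: 155.1 km
13: 97.1 km
Maximum: 11 at 181.3 km.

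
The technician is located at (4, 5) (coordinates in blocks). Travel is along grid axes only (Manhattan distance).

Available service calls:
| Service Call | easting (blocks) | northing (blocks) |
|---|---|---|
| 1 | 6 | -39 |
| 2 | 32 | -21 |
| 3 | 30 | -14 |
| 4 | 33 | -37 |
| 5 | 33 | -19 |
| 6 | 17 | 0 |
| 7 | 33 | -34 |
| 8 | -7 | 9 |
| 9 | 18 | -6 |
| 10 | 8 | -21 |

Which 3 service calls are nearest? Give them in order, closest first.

8, 6, 9

Distances from (4, 5):
1: 46 blocks
2: 54 blocks
3: 45 blocks
4: 71 blocks
5: 53 blocks
6: 18 blocks
7: 68 blocks
8: 15 blocks
9: 25 blocks
10: 30 blocks
Sorted: 8 (15 blocks) < 6 (18 blocks) < 9 (25 blocks) < 10 (30 blocks) < 3 (45 blocks) < …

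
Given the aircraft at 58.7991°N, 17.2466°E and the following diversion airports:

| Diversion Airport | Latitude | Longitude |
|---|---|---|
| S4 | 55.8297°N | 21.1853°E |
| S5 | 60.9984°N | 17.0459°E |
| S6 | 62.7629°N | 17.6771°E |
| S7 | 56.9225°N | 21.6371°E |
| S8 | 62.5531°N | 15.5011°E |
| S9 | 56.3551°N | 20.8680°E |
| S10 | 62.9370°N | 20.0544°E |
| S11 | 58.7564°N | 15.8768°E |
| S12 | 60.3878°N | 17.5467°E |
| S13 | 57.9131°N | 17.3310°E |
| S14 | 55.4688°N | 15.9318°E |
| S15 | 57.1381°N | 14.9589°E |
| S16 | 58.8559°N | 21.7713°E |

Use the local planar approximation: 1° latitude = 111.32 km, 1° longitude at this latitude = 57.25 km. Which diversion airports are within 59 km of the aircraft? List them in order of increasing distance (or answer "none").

Distances from 58.7991°N, 17.2466°E:
S4: √((-2.9694·111.32)² + (3.9387·57.25)²) = √(109265.687762 + 50845.999414) = 400.1396 km
S5: √((2.1993·111.32)² + (-0.2007·57.25)²) = √(59939.807490 + 132.021824) = 245.0956 km
S6: √((3.9638·111.32)² + (0.4305·57.25)²) = √(194701.753120 + 607.431478) = 441.9380 km
S7: √((-1.8766·111.32)² + (4.3905·57.25)²) = √(43640.510203 + 63179.901575) = 326.8339 km
S8: √((3.7540·111.32)² + (-1.7455·57.25)²) = √(174636.465046 + 9985.979918) = 429.6771 km
S9: √((-2.4440·111.32)² + (3.6214·57.25)²) = √(74019.951887 + 42983.717823) = 342.0580 km
S10: √((4.1379·111.32)² + (2.8078·57.25)²) = √(212180.943956 + 25839.453337) = 487.8733 km
S11: √((-0.0427·111.32)² + (-1.3698·57.25)²) = √(22.594469 + 6149.861083) = 78.5650 km
S12: √((1.5887·111.32)² + (0.3001·57.25)²) = √(31277.367027 + 295.177312) = 177.6866 km
S13: √((-0.8860·111.32)² + (0.0844·57.25)²) = √(9727.782215 + 23.347258) = 98.7478 km
S14: √((-3.3303·111.32)² + (-1.3148·57.25)²) = √(137439.988475 + 5665.919147) = 378.2934 km
S15: √((-1.6610·111.32)² + (-2.2877·57.25)²) = √(34188.941902 + 17153.357001) = 226.5884 km
S16: √((0.0568·111.32)² + (4.5247·57.25)²) = √(39.980025 + 67101.242377) = 259.1162 km
Threshold 59 km: none within range.

none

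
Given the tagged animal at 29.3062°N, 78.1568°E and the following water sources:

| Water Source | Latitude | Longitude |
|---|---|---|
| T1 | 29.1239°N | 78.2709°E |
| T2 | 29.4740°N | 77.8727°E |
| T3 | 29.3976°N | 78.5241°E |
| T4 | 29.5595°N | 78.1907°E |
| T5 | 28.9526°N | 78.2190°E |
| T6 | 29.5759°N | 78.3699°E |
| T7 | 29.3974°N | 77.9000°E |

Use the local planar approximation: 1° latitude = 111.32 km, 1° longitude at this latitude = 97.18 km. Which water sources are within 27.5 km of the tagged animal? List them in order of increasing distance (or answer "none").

T1, T7

Distances from 29.3062°N, 78.1568°E:
T1: 23.1253 km
T2: 33.3342 km
T3: 37.1160 km
T4: 28.3892 km
T5: 39.8242 km
T6: 36.4725 km
T7: 26.9419 km
Threshold 27.5 km: T1 (23.1253 km), T7 (26.9419 km) are within range.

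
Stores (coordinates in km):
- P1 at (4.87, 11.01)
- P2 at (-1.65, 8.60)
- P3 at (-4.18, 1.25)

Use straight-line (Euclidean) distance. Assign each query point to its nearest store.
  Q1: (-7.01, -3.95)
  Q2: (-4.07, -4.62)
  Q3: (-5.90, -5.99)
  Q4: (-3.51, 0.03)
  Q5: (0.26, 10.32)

Q1→P3; Q2→P3; Q3→P3; Q4→P3; Q5→P2

Q1 at (-7.01, -3.95):
  P1: 19.10 km
  P2: 13.65 km
  P3: 5.92 km
  → nearest: P3 (5.92 km)
Q2 at (-4.07, -4.62):
  P1: 18.01 km
  P2: 13.44 km
  P3: 5.87 km
  → nearest: P3 (5.87 km)
Q3 at (-5.90, -5.99):
  P1: 20.12 km
  P2: 15.20 km
  P3: 7.44 km
  → nearest: P3 (7.44 km)
Q4 at (-3.51, 0.03):
  P1: 13.81 km
  P2: 8.77 km
  P3: 1.39 km
  → nearest: P3 (1.39 km)
Q5 at (0.26, 10.32):
  P1: 4.66 km
  P2: 2.57 km
  P3: 10.10 km
  → nearest: P2 (2.57 km)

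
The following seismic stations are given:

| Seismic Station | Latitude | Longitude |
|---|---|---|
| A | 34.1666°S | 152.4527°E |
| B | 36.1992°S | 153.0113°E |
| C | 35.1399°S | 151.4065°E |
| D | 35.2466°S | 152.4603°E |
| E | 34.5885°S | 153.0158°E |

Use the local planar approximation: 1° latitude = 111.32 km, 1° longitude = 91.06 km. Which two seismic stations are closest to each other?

A and E

Pairwise distances:
A–B: 231.9160 km
A–C: 144.2742 km
A–D: 120.2276 km
A–E: 69.5343 km
B–C: 187.7773 km
B–D: 117.3143 km
B–E: 179.3036 km
C–D: 96.6914 km
C–E: 158.8790 km
D–E: 89.0264 km
Closest pair: A–E at 69.5343 km.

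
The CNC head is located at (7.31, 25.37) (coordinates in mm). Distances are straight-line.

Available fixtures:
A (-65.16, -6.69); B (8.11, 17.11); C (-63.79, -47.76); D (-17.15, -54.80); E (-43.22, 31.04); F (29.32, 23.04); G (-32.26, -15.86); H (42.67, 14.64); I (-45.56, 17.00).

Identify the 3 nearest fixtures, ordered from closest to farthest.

B, F, H

Distances from (7.31, 25.37):
A: √((-72.47)² + (-32.06)²) = √(5251.9009 + 1027.8436) = 79.24 mm
B: √((0.80)² + (-8.26)²) = √(0.6400 + 68.2276) = 8.30 mm
C: √((-71.10)² + (-73.13)²) = √(5055.2100 + 5347.9969) = 102.00 mm
D: √((-24.46)² + (-80.17)²) = √(598.2916 + 6427.2289) = 83.82 mm
E: √((-50.53)² + (5.67)²) = √(2553.2809 + 32.1489) = 50.85 mm
F: √((22.01)² + (-2.33)²) = √(484.4401 + 5.4289) = 22.13 mm
G: √((-39.57)² + (-41.23)²) = √(1565.7849 + 1699.9129) = 57.15 mm
H: √((35.36)² + (-10.73)²) = √(1250.3296 + 115.1329) = 36.95 mm
I: √((-52.87)² + (-8.37)²) = √(2795.2369 + 70.0569) = 53.53 mm
Sorted: B (8.30 mm) < F (22.13 mm) < H (36.95 mm) < E (50.85 mm) < I (53.53 mm) < …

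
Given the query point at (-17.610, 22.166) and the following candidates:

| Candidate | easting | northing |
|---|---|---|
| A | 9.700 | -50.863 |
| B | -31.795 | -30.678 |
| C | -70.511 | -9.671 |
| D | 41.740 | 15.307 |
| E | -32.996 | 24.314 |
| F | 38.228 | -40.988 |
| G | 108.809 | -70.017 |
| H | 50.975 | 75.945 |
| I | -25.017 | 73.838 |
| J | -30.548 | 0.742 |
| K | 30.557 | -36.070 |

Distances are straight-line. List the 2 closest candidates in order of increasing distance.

Distances from (-17.610, 22.166):
A: 77.968
B: 54.715
C: 61.742
D: 59.745
E: 15.535
F: 84.299
G: 156.459
H: 87.156
I: 52.200
J: 25.028
K: 75.574
Sorted: E (15.535) < J (25.028) < I (52.200) < B (54.715) < …

E, J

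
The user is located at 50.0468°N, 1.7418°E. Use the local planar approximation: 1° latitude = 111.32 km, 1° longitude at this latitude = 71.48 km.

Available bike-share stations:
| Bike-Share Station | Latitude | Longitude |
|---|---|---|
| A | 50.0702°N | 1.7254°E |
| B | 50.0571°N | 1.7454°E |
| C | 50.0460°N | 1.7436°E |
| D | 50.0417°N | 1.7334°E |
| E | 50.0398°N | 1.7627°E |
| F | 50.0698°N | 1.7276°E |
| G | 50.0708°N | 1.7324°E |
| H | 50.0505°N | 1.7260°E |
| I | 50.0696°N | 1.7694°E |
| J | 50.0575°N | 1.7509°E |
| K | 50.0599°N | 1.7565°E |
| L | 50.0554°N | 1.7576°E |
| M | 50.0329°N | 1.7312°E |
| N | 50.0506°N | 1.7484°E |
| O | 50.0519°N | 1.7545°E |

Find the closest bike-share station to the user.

Distances from 50.0468°N, 1.7418°E:
A: 2.8565 km
B: 1.1751 km
C: 0.1565 km
D: 0.8263 km
E: 1.6849 km
F: 2.7542 km
G: 2.7549 km
H: 1.2021 km
I: 3.2147 km
J: 1.3572 km
K: 1.7974 km
L: 1.4806 km
M: 1.7229 km
N: 0.6336 km
O: 1.0707 km
Minimum: C at 0.1565 km.

C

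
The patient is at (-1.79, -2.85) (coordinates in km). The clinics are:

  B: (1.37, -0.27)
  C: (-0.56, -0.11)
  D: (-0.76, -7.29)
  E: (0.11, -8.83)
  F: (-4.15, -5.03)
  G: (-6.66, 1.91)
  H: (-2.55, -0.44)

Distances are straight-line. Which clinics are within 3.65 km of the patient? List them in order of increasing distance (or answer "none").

H, C, F

Distances from (-1.79, -2.85):
B: 4.08 km
C: 3.00 km
D: 4.56 km
E: 6.27 km
F: 3.21 km
G: 6.81 km
H: 2.53 km
Threshold 3.65 km: H (2.53 km), C (3.00 km), F (3.21 km) are within range.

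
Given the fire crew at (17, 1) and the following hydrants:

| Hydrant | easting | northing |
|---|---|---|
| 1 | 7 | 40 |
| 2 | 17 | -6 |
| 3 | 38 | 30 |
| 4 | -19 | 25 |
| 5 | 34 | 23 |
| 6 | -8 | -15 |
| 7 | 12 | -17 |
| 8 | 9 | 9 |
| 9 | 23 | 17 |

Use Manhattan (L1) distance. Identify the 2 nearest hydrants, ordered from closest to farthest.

Distances from (17, 1):
1: |-10| + |39| = 10 + 39 = 49
2: |0| + |-7| = 0 + 7 = 7
3: |21| + |29| = 21 + 29 = 50
4: |-36| + |24| = 36 + 24 = 60
5: |17| + |22| = 17 + 22 = 39
6: |-25| + |-16| = 25 + 16 = 41
7: |-5| + |-18| = 5 + 18 = 23
8: |-8| + |8| = 8 + 8 = 16
9: |6| + |16| = 6 + 16 = 22
Sorted: 2 (7) < 8 (16) < 9 (22) < 7 (23) < …

2, 8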